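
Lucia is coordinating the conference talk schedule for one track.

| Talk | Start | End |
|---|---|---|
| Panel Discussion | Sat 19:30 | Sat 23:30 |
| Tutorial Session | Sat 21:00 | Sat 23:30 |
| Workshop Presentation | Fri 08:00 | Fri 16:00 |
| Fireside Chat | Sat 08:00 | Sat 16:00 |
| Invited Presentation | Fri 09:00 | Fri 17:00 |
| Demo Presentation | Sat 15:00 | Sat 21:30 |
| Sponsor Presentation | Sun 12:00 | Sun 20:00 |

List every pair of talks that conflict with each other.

Check each pair: they overlap iff neither finishes before the other starts.
Sorted by start: Workshop Presentation, Invited Presentation, Fireside Chat, Demo Presentation, Panel Discussion, Tutorial Session, Sponsor Presentation.
Invited Presentation starts before Workshop Presentation ends → Workshop Presentation and Invited Presentation overlap.
Fireside Chat starts after Workshop Presentation ends — done with Workshop Presentation.
Fireside Chat starts after Invited Presentation ends — done with Invited Presentation.
Demo Presentation starts before Fireside Chat ends → Fireside Chat and Demo Presentation overlap.
Panel Discussion starts after Fireside Chat ends — done with Fireside Chat.
Panel Discussion starts before Demo Presentation ends → Demo Presentation and Panel Discussion overlap.
Tutorial Session starts before Demo Presentation ends → Demo Presentation and Tutorial Session overlap.
Sponsor Presentation starts after Demo Presentation ends.
Tutorial Session starts before Panel Discussion ends → Panel Discussion and Tutorial Session overlap.
Sponsor Presentation starts after Panel Discussion ends.
Sponsor Presentation starts after Tutorial Session ends.

Demo Presentation & Fireside Chat, Demo Presentation & Panel Discussion, Demo Presentation & Tutorial Session, Invited Presentation & Workshop Presentation, Panel Discussion & Tutorial Session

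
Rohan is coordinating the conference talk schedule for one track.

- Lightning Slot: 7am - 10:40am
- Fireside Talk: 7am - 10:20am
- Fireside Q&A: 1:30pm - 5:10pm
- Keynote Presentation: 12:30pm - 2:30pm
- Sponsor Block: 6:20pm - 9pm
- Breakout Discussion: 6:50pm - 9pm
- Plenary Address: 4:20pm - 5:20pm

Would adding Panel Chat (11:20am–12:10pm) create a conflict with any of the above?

No — it doesn't clash with anything

Lightning Slot: ends 10:40am at or before Panel Chat starts 11:20am → clear.
Fireside Talk: ends 10:20am at or before Panel Chat starts 11:20am → clear.
Keynote Presentation: starts 12:30pm at or after Panel Chat ends 12:10pm → clear.
Fireside Q&A: starts 1:30pm at or after Panel Chat ends 12:10pm → clear.
Plenary Address: starts 4:20pm at or after Panel Chat ends 12:10pm → clear.
Sponsor Block: starts 6:20pm at or after Panel Chat ends 12:10pm → clear.
Breakout Discussion: starts 6:50pm at or after Panel Chat ends 12:10pm → clear.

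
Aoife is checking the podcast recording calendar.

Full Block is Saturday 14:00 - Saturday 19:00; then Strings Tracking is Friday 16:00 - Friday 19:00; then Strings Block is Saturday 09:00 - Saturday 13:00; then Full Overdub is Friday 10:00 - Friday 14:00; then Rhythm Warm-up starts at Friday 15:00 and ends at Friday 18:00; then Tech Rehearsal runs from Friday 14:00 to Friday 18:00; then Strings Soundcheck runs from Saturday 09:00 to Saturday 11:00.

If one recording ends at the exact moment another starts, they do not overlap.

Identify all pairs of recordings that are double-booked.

Rhythm Warm-up & Strings Tracking, Rhythm Warm-up & Tech Rehearsal, Strings Block & Strings Soundcheck, Strings Tracking & Tech Rehearsal

Check each pair: they overlap iff neither finishes before the other starts.
Sorted by start: Full Overdub, Tech Rehearsal, Rhythm Warm-up, Strings Tracking, Strings Block, Strings Soundcheck, Full Block.
Tech Rehearsal starts exactly when Full Overdub ends (back-to-back, no overlap) — done with Full Overdub.
Rhythm Warm-up starts before Tech Rehearsal ends → Tech Rehearsal and Rhythm Warm-up overlap.
Strings Tracking starts before Tech Rehearsal ends → Tech Rehearsal and Strings Tracking overlap.
Strings Block starts after Tech Rehearsal ends — done with Tech Rehearsal.
Strings Tracking starts before Rhythm Warm-up ends → Rhythm Warm-up and Strings Tracking overlap.
Strings Block starts after Rhythm Warm-up ends — done with Rhythm Warm-up.
Strings Block starts after Strings Tracking ends — done with Strings Tracking.
Strings Soundcheck starts before Strings Block ends → Strings Block and Strings Soundcheck overlap.
Full Block starts after Strings Block ends.
Full Block starts after Strings Soundcheck ends.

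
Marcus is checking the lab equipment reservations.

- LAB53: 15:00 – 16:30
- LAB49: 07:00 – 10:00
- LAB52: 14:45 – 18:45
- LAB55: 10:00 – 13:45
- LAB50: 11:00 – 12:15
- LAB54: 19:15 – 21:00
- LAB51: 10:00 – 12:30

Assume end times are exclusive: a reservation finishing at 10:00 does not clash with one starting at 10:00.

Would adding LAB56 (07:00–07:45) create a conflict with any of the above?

Yes — it overlaps LAB49

LAB49: starts 07:00 before LAB56 ends 07:45, and ends 10:00 after LAB56 starts 07:00 → overlap.
LAB51: starts 10:00 at or after LAB56 ends 07:45 → clear.
LAB55: starts 10:00 at or after LAB56 ends 07:45 → clear.
LAB50: starts 11:00 at or after LAB56 ends 07:45 → clear.
LAB52: starts 14:45 at or after LAB56 ends 07:45 → clear.
LAB53: starts 15:00 at or after LAB56 ends 07:45 → clear.
LAB54: starts 19:15 at or after LAB56 ends 07:45 → clear.
LAB56 overlaps LAB49.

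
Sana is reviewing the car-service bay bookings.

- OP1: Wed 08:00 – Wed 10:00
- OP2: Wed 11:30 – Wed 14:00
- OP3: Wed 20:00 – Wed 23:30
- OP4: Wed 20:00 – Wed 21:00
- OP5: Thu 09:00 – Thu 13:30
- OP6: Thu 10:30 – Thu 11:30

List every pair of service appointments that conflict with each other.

Sorted by start: OP1, OP2, OP3, OP4, OP5, OP6.
OP2 starts after OP1 ends; OP1 is clear from here.
OP3 starts after OP2 ends; OP2 is clear from here.
OP4 starts before OP3 ends → OP3 and OP4 overlap.
OP5 starts after OP3 ends; OP3 is clear from here.
OP5 starts after OP4 ends; OP4 is clear from here.
OP6 starts before OP5 ends → OP5 and OP6 overlap.

OP3 & OP4, OP5 & OP6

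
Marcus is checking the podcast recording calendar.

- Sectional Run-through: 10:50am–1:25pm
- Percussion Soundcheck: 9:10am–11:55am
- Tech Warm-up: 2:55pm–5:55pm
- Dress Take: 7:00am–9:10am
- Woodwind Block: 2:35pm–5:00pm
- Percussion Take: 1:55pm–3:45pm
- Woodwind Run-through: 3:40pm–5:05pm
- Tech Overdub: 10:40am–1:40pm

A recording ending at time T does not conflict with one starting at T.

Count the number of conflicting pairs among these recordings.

Sorted by start: Dress Take, Percussion Soundcheck, Tech Overdub, Sectional Run-through, Percussion Take, Woodwind Block, Tech Warm-up, Woodwind Run-through.
Percussion Soundcheck starts exactly when Dress Take ends (back-to-back, no overlap), so Dress Take has no further overlaps.
Tech Overdub starts before Percussion Soundcheck ends → Percussion Soundcheck and Tech Overdub overlap.
Sectional Run-through starts before Percussion Soundcheck ends → Percussion Soundcheck and Sectional Run-through overlap.
Percussion Take starts after Percussion Soundcheck ends, so Percussion Soundcheck has no further overlaps.
Sectional Run-through starts before Tech Overdub ends → Tech Overdub and Sectional Run-through overlap.
Percussion Take starts after Tech Overdub ends, so Tech Overdub has no further overlaps.
Percussion Take starts after Sectional Run-through ends, so Sectional Run-through has no further overlaps.
Woodwind Block starts before Percussion Take ends → Percussion Take and Woodwind Block overlap.
Tech Warm-up starts before Percussion Take ends → Percussion Take and Tech Warm-up overlap.
Woodwind Run-through starts before Percussion Take ends → Percussion Take and Woodwind Run-through overlap.
Tech Warm-up starts before Woodwind Block ends → Woodwind Block and Tech Warm-up overlap.
Woodwind Run-through starts before Woodwind Block ends → Woodwind Block and Woodwind Run-through overlap.
Woodwind Run-through starts before Tech Warm-up ends → Tech Warm-up and Woodwind Run-through overlap.
Overlapping pairs: Percussion Soundcheck & Sectional Run-through, Percussion Soundcheck & Tech Overdub, Percussion Take & Tech Warm-up, Percussion Take & Woodwind Block, Percussion Take & Woodwind Run-through, Sectional Run-through & Tech Overdub, Tech Warm-up & Woodwind Block, Tech Warm-up & Woodwind Run-through, Woodwind Block & Woodwind Run-through — 9 in total.

9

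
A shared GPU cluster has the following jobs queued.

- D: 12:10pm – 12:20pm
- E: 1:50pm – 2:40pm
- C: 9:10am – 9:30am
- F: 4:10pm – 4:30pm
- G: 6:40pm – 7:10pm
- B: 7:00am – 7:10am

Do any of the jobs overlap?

Sorted by start: B, C, D, E, F, G.
C starts after B ends — done with B.
D starts after C ends — done with C.
E starts after D ends — done with D.
F starts after E ends — done with E.
G starts after F ends.
Every pair is clear; the schedule has no overlaps.

No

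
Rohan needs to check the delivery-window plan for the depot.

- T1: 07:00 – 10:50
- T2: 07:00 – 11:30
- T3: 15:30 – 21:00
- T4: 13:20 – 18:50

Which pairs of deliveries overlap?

T1 & T2, T3 & T4

Sorted by start: T1, T2, T4, T3.
T2 starts before T1 ends → T1 and T2 overlap.
T4 starts after T1 ends — done with T1.
T4 starts after T2 ends — done with T2.
T3 starts before T4 ends → T4 and T3 overlap.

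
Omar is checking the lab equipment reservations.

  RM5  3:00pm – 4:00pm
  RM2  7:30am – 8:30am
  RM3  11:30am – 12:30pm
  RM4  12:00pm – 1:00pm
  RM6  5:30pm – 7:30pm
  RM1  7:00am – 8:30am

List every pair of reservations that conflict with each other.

RM1 & RM2, RM3 & RM4

Sorted by start: RM1, RM2, RM3, RM4, RM5, RM6.
RM2 starts before RM1 ends → RM1 and RM2 overlap.
RM3 starts after RM1 ends, so nothing later overlaps RM1 either.
RM3 starts after RM2 ends, so nothing later overlaps RM2 either.
RM4 starts before RM3 ends → RM3 and RM4 overlap.
RM5 starts after RM3 ends, so nothing later overlaps RM3 either.
RM5 starts after RM4 ends, so nothing later overlaps RM4 either.
RM6 starts after RM5 ends.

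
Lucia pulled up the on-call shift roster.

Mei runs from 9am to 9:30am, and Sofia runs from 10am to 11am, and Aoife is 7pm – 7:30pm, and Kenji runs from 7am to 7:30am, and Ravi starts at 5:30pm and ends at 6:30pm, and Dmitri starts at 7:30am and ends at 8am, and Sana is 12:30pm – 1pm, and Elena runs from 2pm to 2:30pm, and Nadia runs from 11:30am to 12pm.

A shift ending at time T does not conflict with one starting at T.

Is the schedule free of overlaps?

Yes

Sorted by start: Kenji, Dmitri, Mei, Sofia, Nadia, Sana, Elena, Ravi, Aoife.
Dmitri starts exactly when Kenji ends (back-to-back, no overlap); Kenji is clear from here.
Mei starts after Dmitri ends; Dmitri is clear from here.
Sofia starts after Mei ends; Mei is clear from here.
Nadia starts after Sofia ends; Sofia is clear from here.
Sana starts after Nadia ends; Nadia is clear from here.
Elena starts after Sana ends; Sana is clear from here.
Ravi starts after Elena ends; Elena is clear from here.
Aoife starts after Ravi ends.
Every pair is clear; the schedule has no overlaps.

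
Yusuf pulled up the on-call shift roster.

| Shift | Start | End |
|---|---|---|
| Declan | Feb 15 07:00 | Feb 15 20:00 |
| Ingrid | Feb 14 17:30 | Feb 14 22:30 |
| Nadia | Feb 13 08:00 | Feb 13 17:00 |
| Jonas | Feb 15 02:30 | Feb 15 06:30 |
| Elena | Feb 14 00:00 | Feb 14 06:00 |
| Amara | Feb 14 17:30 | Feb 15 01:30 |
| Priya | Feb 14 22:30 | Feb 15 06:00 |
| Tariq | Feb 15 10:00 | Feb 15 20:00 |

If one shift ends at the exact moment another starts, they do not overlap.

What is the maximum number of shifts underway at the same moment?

2

Walk through starts and ends in time order (an end at T is processed before a start at T):
Feb 13 08:00 start Nadia → 1
Feb 13 17:00 end Nadia → 0
Feb 14 00:00 start Elena → 1
Feb 14 06:00 end Elena → 0
Feb 14 17:30 start Amara → 1
Feb 14 17:30 start Ingrid → 2
Feb 14 22:30 end Ingrid → 1
Feb 14 22:30 start Priya → 2
Feb 15 01:30 end Amara → 1
Feb 15 02:30 start Jonas → 2
Feb 15 06:00 end Priya → 1
Feb 15 06:30 end Jonas → 0
Feb 15 07:00 start Declan → 1
Feb 15 10:00 start Tariq → 2
Feb 15 20:00 end Declan → 1
Feb 15 20:00 end Tariq → 0
Peak is 2, at Feb 14 17:30 (Amara, Ingrid).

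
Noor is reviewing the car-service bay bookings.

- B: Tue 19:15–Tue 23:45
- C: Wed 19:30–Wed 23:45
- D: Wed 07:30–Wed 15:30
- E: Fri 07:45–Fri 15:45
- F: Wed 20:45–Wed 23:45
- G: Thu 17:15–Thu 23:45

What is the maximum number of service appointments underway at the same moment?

Walk through starts and ends in time order (an end at T is processed before a start at T):
Tue 19:15 start B → 1
Tue 23:45 end B → 0
Wed 07:30 start D → 1
Wed 15:30 end D → 0
Wed 19:30 start C → 1
Wed 20:45 start F → 2
Wed 23:45 end C → 1
Wed 23:45 end F → 0
Thu 17:15 start G → 1
Thu 23:45 end G → 0
Fri 07:45 start E → 1
Fri 15:45 end E → 0
Peak is 2, at Wed 20:45 (C, F).

2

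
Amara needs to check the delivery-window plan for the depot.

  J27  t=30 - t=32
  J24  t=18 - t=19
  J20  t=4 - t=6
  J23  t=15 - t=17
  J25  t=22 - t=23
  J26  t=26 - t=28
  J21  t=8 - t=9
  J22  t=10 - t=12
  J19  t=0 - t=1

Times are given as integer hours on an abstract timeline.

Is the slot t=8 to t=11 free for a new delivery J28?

No — it overlaps J21, J22

J19: ends t=1 at or before J28 starts t=8 → clear.
J20: ends t=6 at or before J28 starts t=8 → clear.
J21: starts t=8 before J28 ends t=11, and ends t=9 after J28 starts t=8 → overlap.
J22: starts t=10 before J28 ends t=11, and ends t=12 after J28 starts t=8 → overlap.
J23: starts t=15 at or after J28 ends t=11 → clear.
J24: starts t=18 at or after J28 ends t=11 → clear.
J25: starts t=22 at or after J28 ends t=11 → clear.
J26: starts t=26 at or after J28 ends t=11 → clear.
J27: starts t=30 at or after J28 ends t=11 → clear.
J28 overlaps J21, J22.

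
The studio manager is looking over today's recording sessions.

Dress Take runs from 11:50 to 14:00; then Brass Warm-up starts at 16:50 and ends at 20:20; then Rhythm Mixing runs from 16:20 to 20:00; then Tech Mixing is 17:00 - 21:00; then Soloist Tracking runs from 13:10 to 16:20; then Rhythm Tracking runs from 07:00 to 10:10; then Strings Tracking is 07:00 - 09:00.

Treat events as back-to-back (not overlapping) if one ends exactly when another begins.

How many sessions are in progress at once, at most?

3

Sweep the timeline, counting +1 at each start and −1 at each end (ends before starts at a tie):
07:00 start Rhythm Tracking → 1
07:00 start Strings Tracking → 2
09:00 end Strings Tracking → 1
10:10 end Rhythm Tracking → 0
11:50 start Dress Take → 1
13:10 start Soloist Tracking → 2
14:00 end Dress Take → 1
16:20 end Soloist Tracking → 0
16:20 start Rhythm Mixing → 1
16:50 start Brass Warm-up → 2
17:00 start Tech Mixing → 3
20:00 end Rhythm Mixing → 2
20:20 end Brass Warm-up → 1
21:00 end Tech Mixing → 0
Peak is 3, at 17:00 (Brass Warm-up, Rhythm Mixing, Tech Mixing).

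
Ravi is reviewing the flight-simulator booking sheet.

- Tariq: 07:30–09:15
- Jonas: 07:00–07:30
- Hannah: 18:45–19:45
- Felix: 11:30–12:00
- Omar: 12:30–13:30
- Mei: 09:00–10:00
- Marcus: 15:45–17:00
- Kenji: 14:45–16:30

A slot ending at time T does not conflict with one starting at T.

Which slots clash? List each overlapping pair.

Kenji & Marcus, Mei & Tariq

Sorted by start: Jonas, Tariq, Mei, Felix, Omar, Kenji, Marcus, Hannah.
Tariq starts exactly when Jonas ends (back-to-back, no overlap), so nothing later overlaps Jonas either.
Mei starts before Tariq ends → Tariq and Mei overlap.
Felix starts after Tariq ends, so nothing later overlaps Tariq either.
Felix starts after Mei ends, so nothing later overlaps Mei either.
Omar starts after Felix ends, so nothing later overlaps Felix either.
Kenji starts after Omar ends, so nothing later overlaps Omar either.
Marcus starts before Kenji ends → Kenji and Marcus overlap.
Hannah starts after Kenji ends.
Hannah starts after Marcus ends.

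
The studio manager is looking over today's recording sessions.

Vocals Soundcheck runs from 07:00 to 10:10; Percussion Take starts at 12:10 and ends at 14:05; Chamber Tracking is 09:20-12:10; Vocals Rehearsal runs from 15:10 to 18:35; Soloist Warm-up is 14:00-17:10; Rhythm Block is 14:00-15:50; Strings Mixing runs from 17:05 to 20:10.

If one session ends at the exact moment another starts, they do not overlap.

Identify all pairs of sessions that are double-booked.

Sorted by start: Vocals Soundcheck, Chamber Tracking, Percussion Take, Soloist Warm-up, Rhythm Block, Vocals Rehearsal, Strings Mixing.
Chamber Tracking starts before Vocals Soundcheck ends → Vocals Soundcheck and Chamber Tracking overlap.
Percussion Take starts after Vocals Soundcheck ends, so Vocals Soundcheck has no further overlaps.
Percussion Take starts exactly when Chamber Tracking ends (back-to-back, no overlap), so Chamber Tracking has no further overlaps.
Soloist Warm-up starts before Percussion Take ends → Percussion Take and Soloist Warm-up overlap.
Rhythm Block starts before Percussion Take ends → Percussion Take and Rhythm Block overlap.
Vocals Rehearsal starts after Percussion Take ends, so Percussion Take has no further overlaps.
Rhythm Block starts before Soloist Warm-up ends → Soloist Warm-up and Rhythm Block overlap.
Vocals Rehearsal starts before Soloist Warm-up ends → Soloist Warm-up and Vocals Rehearsal overlap.
Strings Mixing starts before Soloist Warm-up ends → Soloist Warm-up and Strings Mixing overlap.
Vocals Rehearsal starts before Rhythm Block ends → Rhythm Block and Vocals Rehearsal overlap.
Strings Mixing starts after Rhythm Block ends.
Strings Mixing starts before Vocals Rehearsal ends → Vocals Rehearsal and Strings Mixing overlap.

Chamber Tracking & Vocals Soundcheck, Percussion Take & Rhythm Block, Percussion Take & Soloist Warm-up, Rhythm Block & Soloist Warm-up, Rhythm Block & Vocals Rehearsal, Soloist Warm-up & Strings Mixing, Soloist Warm-up & Vocals Rehearsal, Strings Mixing & Vocals Rehearsal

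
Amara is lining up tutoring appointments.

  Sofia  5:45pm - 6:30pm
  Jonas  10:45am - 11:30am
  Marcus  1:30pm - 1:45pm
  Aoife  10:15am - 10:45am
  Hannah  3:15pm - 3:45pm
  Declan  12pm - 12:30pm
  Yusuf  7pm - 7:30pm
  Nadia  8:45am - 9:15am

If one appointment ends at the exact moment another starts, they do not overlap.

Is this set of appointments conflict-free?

Sorted by start: Nadia, Aoife, Jonas, Declan, Marcus, Hannah, Sofia, Yusuf.
Aoife starts after Nadia ends — done with Nadia.
Jonas starts exactly when Aoife ends (back-to-back, no overlap) — done with Aoife.
Declan starts after Jonas ends — done with Jonas.
Marcus starts after Declan ends — done with Declan.
Hannah starts after Marcus ends — done with Marcus.
Sofia starts after Hannah ends — done with Hannah.
Yusuf starts after Sofia ends.
Every pair is clear; the schedule has no overlaps.

Yes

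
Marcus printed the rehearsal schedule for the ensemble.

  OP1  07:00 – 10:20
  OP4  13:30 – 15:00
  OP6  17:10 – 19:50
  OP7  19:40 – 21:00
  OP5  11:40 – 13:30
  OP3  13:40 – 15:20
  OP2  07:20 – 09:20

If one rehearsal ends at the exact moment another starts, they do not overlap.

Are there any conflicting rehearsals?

Yes

Sorted by start: OP1, OP2, OP5, OP4, OP3, OP6, OP7.
OP2 starts before OP1 ends → OP1 and OP2 overlap.
That's a conflict, so the schedule is not conflict-free.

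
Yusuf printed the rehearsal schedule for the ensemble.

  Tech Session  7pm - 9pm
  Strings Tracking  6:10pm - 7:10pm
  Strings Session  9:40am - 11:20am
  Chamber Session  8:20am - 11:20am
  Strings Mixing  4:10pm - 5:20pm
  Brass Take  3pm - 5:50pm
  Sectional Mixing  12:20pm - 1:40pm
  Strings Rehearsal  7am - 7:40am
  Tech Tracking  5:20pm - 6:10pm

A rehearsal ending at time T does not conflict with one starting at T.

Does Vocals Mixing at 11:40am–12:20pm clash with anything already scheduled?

No — it doesn't clash with anything

Strings Rehearsal: ends 7:40am at or before Vocals Mixing starts 11:40am → clear.
Chamber Session: ends 11:20am at or before Vocals Mixing starts 11:40am → clear.
Strings Session: ends 11:20am at or before Vocals Mixing starts 11:40am → clear.
Sectional Mixing: starts 12:20pm at or after Vocals Mixing ends 12:20pm → clear.
Brass Take: starts 3pm at or after Vocals Mixing ends 12:20pm → clear.
Strings Mixing: starts 4:10pm at or after Vocals Mixing ends 12:20pm → clear.
Tech Tracking: starts 5:20pm at or after Vocals Mixing ends 12:20pm → clear.
Strings Tracking: starts 6:10pm at or after Vocals Mixing ends 12:20pm → clear.
Tech Session: starts 7pm at or after Vocals Mixing ends 12:20pm → clear.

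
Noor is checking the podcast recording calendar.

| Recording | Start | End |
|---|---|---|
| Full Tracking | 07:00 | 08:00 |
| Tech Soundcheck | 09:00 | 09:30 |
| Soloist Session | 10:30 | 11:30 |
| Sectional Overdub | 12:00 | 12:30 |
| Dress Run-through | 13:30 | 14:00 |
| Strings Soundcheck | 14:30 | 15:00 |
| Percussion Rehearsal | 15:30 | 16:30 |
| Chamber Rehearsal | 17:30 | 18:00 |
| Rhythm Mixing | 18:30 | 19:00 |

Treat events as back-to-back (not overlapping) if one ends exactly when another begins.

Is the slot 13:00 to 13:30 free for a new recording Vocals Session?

Full Tracking: ends 08:00 at or before Vocals Session starts 13:00 → clear.
Tech Soundcheck: ends 09:30 at or before Vocals Session starts 13:00 → clear.
Soloist Session: ends 11:30 at or before Vocals Session starts 13:00 → clear.
Sectional Overdub: ends 12:30 at or before Vocals Session starts 13:00 → clear.
Dress Run-through: starts 13:30 at or after Vocals Session ends 13:30 → clear.
Strings Soundcheck: starts 14:30 at or after Vocals Session ends 13:30 → clear.
Percussion Rehearsal: starts 15:30 at or after Vocals Session ends 13:30 → clear.
Chamber Rehearsal: starts 17:30 at or after Vocals Session ends 13:30 → clear.
Rhythm Mixing: starts 18:30 at or after Vocals Session ends 13:30 → clear.

Yes — the slot is free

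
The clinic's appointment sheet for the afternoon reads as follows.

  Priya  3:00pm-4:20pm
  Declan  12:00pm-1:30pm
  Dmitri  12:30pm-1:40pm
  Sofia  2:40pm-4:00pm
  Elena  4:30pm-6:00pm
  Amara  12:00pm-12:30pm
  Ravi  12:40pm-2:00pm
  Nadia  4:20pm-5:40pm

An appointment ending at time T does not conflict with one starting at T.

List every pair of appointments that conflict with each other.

Two intervals overlap when each starts before the other ends.
Sorted by start: Declan, Amara, Dmitri, Ravi, Sofia, Priya, Nadia, Elena.
Amara starts before Declan ends → Declan and Amara overlap.
Dmitri starts before Declan ends → Declan and Dmitri overlap.
Ravi starts before Declan ends → Declan and Ravi overlap.
Sofia starts after Declan ends, so nothing later overlaps Declan either.
Dmitri starts exactly when Amara ends (back-to-back, no overlap), so nothing later overlaps Amara either.
Ravi starts before Dmitri ends → Dmitri and Ravi overlap.
Sofia starts after Dmitri ends, so nothing later overlaps Dmitri either.
Sofia starts after Ravi ends, so nothing later overlaps Ravi either.
Priya starts before Sofia ends → Sofia and Priya overlap.
Nadia starts after Sofia ends, so nothing later overlaps Sofia either.
Nadia starts exactly when Priya ends (back-to-back, no overlap), so nothing later overlaps Priya either.
Elena starts before Nadia ends → Nadia and Elena overlap.

Amara & Declan, Declan & Dmitri, Declan & Ravi, Dmitri & Ravi, Elena & Nadia, Priya & Sofia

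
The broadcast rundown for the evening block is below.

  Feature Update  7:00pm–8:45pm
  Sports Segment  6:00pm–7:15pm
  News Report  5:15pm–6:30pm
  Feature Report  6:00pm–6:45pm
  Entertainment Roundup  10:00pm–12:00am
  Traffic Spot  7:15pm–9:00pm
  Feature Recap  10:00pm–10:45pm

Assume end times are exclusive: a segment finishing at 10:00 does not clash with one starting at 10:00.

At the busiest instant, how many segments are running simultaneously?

3

Sort all start/end points and keep a running count:
5:15pm start News Report → 1
6:00pm start Feature Report → 2
6:00pm start Sports Segment → 3
6:30pm end News Report → 2
6:45pm end Feature Report → 1
7:00pm start Feature Update → 2
7:15pm end Sports Segment → 1
7:15pm start Traffic Spot → 2
8:45pm end Feature Update → 1
9:00pm end Traffic Spot → 0
10:00pm start Entertainment Roundup → 1
10:00pm start Feature Recap → 2
10:45pm end Feature Recap → 1
12:00am end Entertainment Roundup → 0
Peak is 3, at 6:00pm (Feature Report, News Report, Sports Segment).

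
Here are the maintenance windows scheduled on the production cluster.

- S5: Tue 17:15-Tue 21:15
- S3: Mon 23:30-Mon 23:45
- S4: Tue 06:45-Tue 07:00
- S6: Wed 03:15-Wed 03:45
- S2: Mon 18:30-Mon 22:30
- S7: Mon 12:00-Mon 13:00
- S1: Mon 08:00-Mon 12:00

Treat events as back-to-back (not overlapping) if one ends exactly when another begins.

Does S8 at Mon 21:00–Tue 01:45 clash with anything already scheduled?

Yes — it overlaps S2, S3

S1: ends Mon 12:00 at or before S8 starts Mon 21:00 → clear.
S7: ends Mon 13:00 at or before S8 starts Mon 21:00 → clear.
S2: starts Mon 18:30 before S8 ends Tue 01:45, and ends Mon 22:30 after S8 starts Mon 21:00 → overlap.
S3: starts Mon 23:30 before S8 ends Tue 01:45, and ends Mon 23:45 after S8 starts Mon 21:00 → overlap.
S4: starts Tue 06:45 at or after S8 ends Tue 01:45 → clear.
S5: starts Tue 17:15 at or after S8 ends Tue 01:45 → clear.
S6: starts Wed 03:15 at or after S8 ends Tue 01:45 → clear.
S8 overlaps S2, S3.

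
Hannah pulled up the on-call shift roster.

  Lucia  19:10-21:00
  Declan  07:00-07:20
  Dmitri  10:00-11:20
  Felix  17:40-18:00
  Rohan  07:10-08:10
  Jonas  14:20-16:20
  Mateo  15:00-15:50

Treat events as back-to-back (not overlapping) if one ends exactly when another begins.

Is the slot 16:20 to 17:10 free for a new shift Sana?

Declan: ends 07:20 at or before Sana starts 16:20 → clear.
Rohan: ends 08:10 at or before Sana starts 16:20 → clear.
Dmitri: ends 11:20 at or before Sana starts 16:20 → clear.
Jonas: ends 16:20 at or before Sana starts 16:20 → clear.
Mateo: ends 15:50 at or before Sana starts 16:20 → clear.
Felix: starts 17:40 at or after Sana ends 17:10 → clear.
Lucia: starts 19:10 at or after Sana ends 17:10 → clear.

Yes — the slot is free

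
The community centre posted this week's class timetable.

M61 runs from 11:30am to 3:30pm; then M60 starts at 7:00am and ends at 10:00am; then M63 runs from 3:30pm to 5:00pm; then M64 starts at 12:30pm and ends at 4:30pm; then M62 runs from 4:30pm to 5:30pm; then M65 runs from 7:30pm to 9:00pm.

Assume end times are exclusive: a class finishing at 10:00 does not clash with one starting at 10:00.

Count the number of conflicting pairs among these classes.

Check each pair: they overlap iff neither finishes before the other starts.
Sorted by start: M60, M61, M64, M63, M62, M65.
M61 starts after M60 ends, so nothing later overlaps M60 either.
M64 starts before M61 ends → M61 and M64 overlap.
M63 starts exactly when M61 ends (back-to-back, no overlap), so nothing later overlaps M61 either.
M63 starts before M64 ends → M64 and M63 overlap.
M62 starts exactly when M64 ends (back-to-back, no overlap), so nothing later overlaps M64 either.
M62 starts before M63 ends → M63 and M62 overlap.
M65 starts after M63 ends.
M65 starts after M62 ends.
Overlapping pairs: M61 & M64, M62 & M63, M63 & M64 — 3 in total.

3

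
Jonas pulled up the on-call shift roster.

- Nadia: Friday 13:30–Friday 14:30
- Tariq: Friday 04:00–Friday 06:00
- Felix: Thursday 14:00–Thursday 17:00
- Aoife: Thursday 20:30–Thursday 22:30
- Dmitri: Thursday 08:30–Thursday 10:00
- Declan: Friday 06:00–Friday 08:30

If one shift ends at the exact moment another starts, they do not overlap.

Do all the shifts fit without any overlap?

Sorted by start: Dmitri, Felix, Aoife, Tariq, Declan, Nadia.
Felix starts after Dmitri ends, so nothing later overlaps Dmitri either.
Aoife starts after Felix ends, so nothing later overlaps Felix either.
Tariq starts after Aoife ends, so nothing later overlaps Aoife either.
Declan starts exactly when Tariq ends (back-to-back, no overlap), so nothing later overlaps Tariq either.
Nadia starts after Declan ends.
Every pair is clear; the schedule has no overlaps.

Yes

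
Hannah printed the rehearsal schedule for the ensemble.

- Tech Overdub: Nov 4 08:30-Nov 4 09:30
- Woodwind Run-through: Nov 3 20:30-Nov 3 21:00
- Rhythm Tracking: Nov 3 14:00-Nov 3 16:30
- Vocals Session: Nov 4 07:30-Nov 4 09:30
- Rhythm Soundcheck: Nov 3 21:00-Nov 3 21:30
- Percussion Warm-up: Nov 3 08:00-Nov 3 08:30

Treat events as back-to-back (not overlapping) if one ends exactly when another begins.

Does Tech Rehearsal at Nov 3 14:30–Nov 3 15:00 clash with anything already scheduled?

Percussion Warm-up: ends Nov 3 08:30 at or before Tech Rehearsal starts Nov 3 14:30 → clear.
Rhythm Tracking: starts Nov 3 14:00 before Tech Rehearsal ends Nov 3 15:00, and ends Nov 3 16:30 after Tech Rehearsal starts Nov 3 14:30 → overlap.
Woodwind Run-through: starts Nov 3 20:30 at or after Tech Rehearsal ends Nov 3 15:00 → clear.
Rhythm Soundcheck: starts Nov 3 21:00 at or after Tech Rehearsal ends Nov 3 15:00 → clear.
Vocals Session: starts Nov 4 07:30 at or after Tech Rehearsal ends Nov 3 15:00 → clear.
Tech Overdub: starts Nov 4 08:30 at or after Tech Rehearsal ends Nov 3 15:00 → clear.
Tech Rehearsal overlaps Rhythm Tracking.

Yes — it overlaps Rhythm Tracking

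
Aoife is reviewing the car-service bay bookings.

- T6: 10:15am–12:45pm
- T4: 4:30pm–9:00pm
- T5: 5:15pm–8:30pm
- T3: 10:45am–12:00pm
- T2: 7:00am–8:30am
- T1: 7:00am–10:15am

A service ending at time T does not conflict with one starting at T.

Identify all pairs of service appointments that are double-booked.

Two intervals overlap when each starts before the other ends.
Sorted by start: T1, T2, T6, T3, T4, T5.
T2 starts before T1 ends → T1 and T2 overlap.
T6 starts exactly when T1 ends (back-to-back, no overlap), so T1 has no further overlaps.
T6 starts after T2 ends, so T2 has no further overlaps.
T3 starts before T6 ends → T6 and T3 overlap.
T4 starts after T6 ends, so T6 has no further overlaps.
T4 starts after T3 ends, so T3 has no further overlaps.
T5 starts before T4 ends → T4 and T5 overlap.

T1 & T2, T3 & T6, T4 & T5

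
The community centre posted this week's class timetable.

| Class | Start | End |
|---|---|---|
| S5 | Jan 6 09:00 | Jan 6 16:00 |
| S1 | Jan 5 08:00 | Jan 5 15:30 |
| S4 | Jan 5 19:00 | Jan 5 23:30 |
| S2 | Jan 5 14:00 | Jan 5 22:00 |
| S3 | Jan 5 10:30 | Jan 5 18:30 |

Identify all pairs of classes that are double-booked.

S1 & S2, S1 & S3, S2 & S3, S2 & S4

Check each pair: they overlap iff neither finishes before the other starts.
Sorted by start: S1, S3, S2, S4, S5.
S3 starts before S1 ends → S1 and S3 overlap.
S2 starts before S1 ends → S1 and S2 overlap.
S4 starts after S1 ends, so nothing later overlaps S1 either.
S2 starts before S3 ends → S3 and S2 overlap.
S4 starts after S3 ends, so nothing later overlaps S3 either.
S4 starts before S2 ends → S2 and S4 overlap.
S5 starts after S2 ends.
S5 starts after S4 ends.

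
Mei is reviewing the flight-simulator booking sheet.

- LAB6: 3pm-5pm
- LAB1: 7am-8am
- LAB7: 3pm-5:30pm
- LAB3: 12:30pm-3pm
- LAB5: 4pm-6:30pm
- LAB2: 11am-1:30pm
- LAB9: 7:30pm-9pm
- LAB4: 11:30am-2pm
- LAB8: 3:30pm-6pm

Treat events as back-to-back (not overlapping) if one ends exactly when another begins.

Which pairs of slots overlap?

LAB2 & LAB3, LAB2 & LAB4, LAB3 & LAB4, LAB5 & LAB6, LAB5 & LAB7, LAB5 & LAB8, LAB6 & LAB7, LAB6 & LAB8, LAB7 & LAB8

Two intervals overlap when each starts before the other ends.
Sorted by start: LAB1, LAB2, LAB4, LAB3, LAB6, LAB7, LAB8, LAB5, LAB9.
LAB2 starts after LAB1 ends, so nothing later overlaps LAB1 either.
LAB4 starts before LAB2 ends → LAB2 and LAB4 overlap.
LAB3 starts before LAB2 ends → LAB2 and LAB3 overlap.
LAB6 starts after LAB2 ends, so nothing later overlaps LAB2 either.
LAB3 starts before LAB4 ends → LAB4 and LAB3 overlap.
LAB6 starts after LAB4 ends, so nothing later overlaps LAB4 either.
LAB6 starts exactly when LAB3 ends (back-to-back, no overlap), so nothing later overlaps LAB3 either.
LAB7 starts before LAB6 ends → LAB6 and LAB7 overlap.
LAB8 starts before LAB6 ends → LAB6 and LAB8 overlap.
LAB5 starts before LAB6 ends → LAB6 and LAB5 overlap.
LAB9 starts after LAB6 ends.
LAB8 starts before LAB7 ends → LAB7 and LAB8 overlap.
LAB5 starts before LAB7 ends → LAB7 and LAB5 overlap.
LAB9 starts after LAB7 ends.
LAB5 starts before LAB8 ends → LAB8 and LAB5 overlap.
LAB9 starts after LAB8 ends.
LAB9 starts after LAB5 ends.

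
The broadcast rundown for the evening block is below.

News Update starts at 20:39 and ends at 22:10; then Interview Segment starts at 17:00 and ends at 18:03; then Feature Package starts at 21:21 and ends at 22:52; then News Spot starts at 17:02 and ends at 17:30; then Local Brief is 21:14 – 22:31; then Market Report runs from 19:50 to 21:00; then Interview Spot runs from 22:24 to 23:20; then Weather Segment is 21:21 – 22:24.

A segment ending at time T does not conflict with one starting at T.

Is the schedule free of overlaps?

Sorted by start: Interview Segment, News Spot, Market Report, News Update, Local Brief, Feature Package, Weather Segment, Interview Spot.
News Spot starts before Interview Segment ends → Interview Segment and News Spot overlap.
That's a conflict, so the schedule is not conflict-free.

No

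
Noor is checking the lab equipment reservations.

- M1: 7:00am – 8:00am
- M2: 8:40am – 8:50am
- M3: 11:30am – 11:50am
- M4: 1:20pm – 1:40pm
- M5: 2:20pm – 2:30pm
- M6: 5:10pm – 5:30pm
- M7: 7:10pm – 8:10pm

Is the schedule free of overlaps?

Sorted by start: M1, M2, M3, M4, M5, M6, M7.
M2 starts after M1 ends, so nothing later overlaps M1 either.
M3 starts after M2 ends, so nothing later overlaps M2 either.
M4 starts after M3 ends, so nothing later overlaps M3 either.
M5 starts after M4 ends, so nothing later overlaps M4 either.
M6 starts after M5 ends, so nothing later overlaps M5 either.
M7 starts after M6 ends.
Every pair is clear; the schedule has no overlaps.

Yes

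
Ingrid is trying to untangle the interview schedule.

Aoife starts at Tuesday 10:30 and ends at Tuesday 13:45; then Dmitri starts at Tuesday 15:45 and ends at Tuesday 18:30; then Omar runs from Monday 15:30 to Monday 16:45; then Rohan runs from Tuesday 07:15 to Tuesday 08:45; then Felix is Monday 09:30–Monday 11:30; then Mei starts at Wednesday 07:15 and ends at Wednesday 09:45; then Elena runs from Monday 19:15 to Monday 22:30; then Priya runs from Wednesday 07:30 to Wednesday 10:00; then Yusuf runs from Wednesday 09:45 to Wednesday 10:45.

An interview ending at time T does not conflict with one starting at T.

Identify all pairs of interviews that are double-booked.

Mei & Priya, Priya & Yusuf

Two intervals overlap when each starts before the other ends.
Sorted by start: Felix, Omar, Elena, Rohan, Aoife, Dmitri, Mei, Priya, Yusuf.
Omar starts after Felix ends, so Felix has no further overlaps.
Elena starts after Omar ends, so Omar has no further overlaps.
Rohan starts after Elena ends, so Elena has no further overlaps.
Aoife starts after Rohan ends, so Rohan has no further overlaps.
Dmitri starts after Aoife ends, so Aoife has no further overlaps.
Mei starts after Dmitri ends, so Dmitri has no further overlaps.
Priya starts before Mei ends → Mei and Priya overlap.
Yusuf starts exactly when Mei ends (back-to-back, no overlap).
Yusuf starts before Priya ends → Priya and Yusuf overlap.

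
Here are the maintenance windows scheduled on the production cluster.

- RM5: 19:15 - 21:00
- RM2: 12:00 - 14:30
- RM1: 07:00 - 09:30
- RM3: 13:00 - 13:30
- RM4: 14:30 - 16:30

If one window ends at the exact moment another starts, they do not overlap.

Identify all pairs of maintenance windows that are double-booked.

Sorted by start: RM1, RM2, RM3, RM4, RM5.
RM2 starts after RM1 ends, so RM1 has no further overlaps.
RM3 starts before RM2 ends → RM2 and RM3 overlap.
RM4 starts exactly when RM2 ends (back-to-back, no overlap), so RM2 has no further overlaps.
RM4 starts after RM3 ends, so RM3 has no further overlaps.
RM5 starts after RM4 ends.

RM2 & RM3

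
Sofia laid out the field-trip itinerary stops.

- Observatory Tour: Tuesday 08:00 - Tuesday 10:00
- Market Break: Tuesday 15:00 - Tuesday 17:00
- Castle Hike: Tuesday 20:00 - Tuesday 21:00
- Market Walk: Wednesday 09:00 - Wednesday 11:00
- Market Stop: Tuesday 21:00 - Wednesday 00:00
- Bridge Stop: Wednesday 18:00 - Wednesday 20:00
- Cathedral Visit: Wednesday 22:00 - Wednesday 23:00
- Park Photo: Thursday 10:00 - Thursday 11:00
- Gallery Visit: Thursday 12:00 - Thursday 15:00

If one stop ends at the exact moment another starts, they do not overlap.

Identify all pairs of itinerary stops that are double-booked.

Sorted by start: Observatory Tour, Market Break, Castle Hike, Market Stop, Market Walk, Bridge Stop, Cathedral Visit, Park Photo, Gallery Visit.
Market Break starts after Observatory Tour ends; Observatory Tour is clear from here.
Castle Hike starts after Market Break ends; Market Break is clear from here.
Market Stop starts exactly when Castle Hike ends (back-to-back, no overlap); Castle Hike is clear from here.
Market Walk starts after Market Stop ends; Market Stop is clear from here.
Bridge Stop starts after Market Walk ends; Market Walk is clear from here.
Cathedral Visit starts after Bridge Stop ends; Bridge Stop is clear from here.
Park Photo starts after Cathedral Visit ends; Cathedral Visit is clear from here.
Gallery Visit starts after Park Photo ends.

none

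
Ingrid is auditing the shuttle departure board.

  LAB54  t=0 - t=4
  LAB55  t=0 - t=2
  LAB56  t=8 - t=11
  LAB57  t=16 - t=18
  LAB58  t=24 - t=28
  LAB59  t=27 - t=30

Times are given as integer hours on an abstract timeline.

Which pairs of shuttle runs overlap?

Two intervals overlap when each starts before the other ends.
Sorted by start: LAB54, LAB55, LAB56, LAB57, LAB58, LAB59.
LAB55 starts before LAB54 ends → LAB54 and LAB55 overlap.
LAB56 starts after LAB54 ends — done with LAB54.
LAB56 starts after LAB55 ends — done with LAB55.
LAB57 starts after LAB56 ends — done with LAB56.
LAB58 starts after LAB57 ends — done with LAB57.
LAB59 starts before LAB58 ends → LAB58 and LAB59 overlap.

LAB54 & LAB55, LAB58 & LAB59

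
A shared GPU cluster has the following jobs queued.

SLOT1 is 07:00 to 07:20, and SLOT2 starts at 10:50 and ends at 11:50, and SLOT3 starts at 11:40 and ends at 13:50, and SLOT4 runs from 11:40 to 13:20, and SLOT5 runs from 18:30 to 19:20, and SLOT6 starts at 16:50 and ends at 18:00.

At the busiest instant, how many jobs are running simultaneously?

3

Walk through starts and ends in time order (an end at T is processed before a start at T):
07:00 start SLOT1 → 1
07:20 end SLOT1 → 0
10:50 start SLOT2 → 1
11:40 start SLOT3 → 2
11:40 start SLOT4 → 3
11:50 end SLOT2 → 2
13:20 end SLOT4 → 1
13:50 end SLOT3 → 0
16:50 start SLOT6 → 1
18:00 end SLOT6 → 0
18:30 start SLOT5 → 1
19:20 end SLOT5 → 0
Peak is 3, at 11:40 (SLOT2, SLOT3, SLOT4).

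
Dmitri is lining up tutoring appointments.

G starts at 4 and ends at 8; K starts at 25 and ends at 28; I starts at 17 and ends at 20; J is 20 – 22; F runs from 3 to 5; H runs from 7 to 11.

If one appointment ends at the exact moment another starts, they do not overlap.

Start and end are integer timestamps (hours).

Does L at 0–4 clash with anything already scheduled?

F: starts 3 before L ends 4, and ends 5 after L starts 0 → overlap.
G: starts 4 at or after L ends 4 → clear.
H: starts 7 at or after L ends 4 → clear.
I: starts 17 at or after L ends 4 → clear.
J: starts 20 at or after L ends 4 → clear.
K: starts 25 at or after L ends 4 → clear.
L overlaps F.

Yes — it overlaps F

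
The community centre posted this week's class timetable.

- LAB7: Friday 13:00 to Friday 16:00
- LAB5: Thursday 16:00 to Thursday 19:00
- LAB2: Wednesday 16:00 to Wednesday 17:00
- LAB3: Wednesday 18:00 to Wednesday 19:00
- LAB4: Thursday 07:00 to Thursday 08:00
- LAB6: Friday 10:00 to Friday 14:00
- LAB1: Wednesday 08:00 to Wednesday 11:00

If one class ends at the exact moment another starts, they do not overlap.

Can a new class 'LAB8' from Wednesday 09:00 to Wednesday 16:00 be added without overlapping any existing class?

No — it overlaps LAB1

LAB1: starts Wednesday 08:00 before LAB8 ends Wednesday 16:00, and ends Wednesday 11:00 after LAB8 starts Wednesday 09:00 → overlap.
LAB2: starts Wednesday 16:00 at or after LAB8 ends Wednesday 16:00 → clear.
LAB3: starts Wednesday 18:00 at or after LAB8 ends Wednesday 16:00 → clear.
LAB4: starts Thursday 07:00 at or after LAB8 ends Wednesday 16:00 → clear.
LAB5: starts Thursday 16:00 at or after LAB8 ends Wednesday 16:00 → clear.
LAB6: starts Friday 10:00 at or after LAB8 ends Wednesday 16:00 → clear.
LAB7: starts Friday 13:00 at or after LAB8 ends Wednesday 16:00 → clear.
LAB8 overlaps LAB1.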